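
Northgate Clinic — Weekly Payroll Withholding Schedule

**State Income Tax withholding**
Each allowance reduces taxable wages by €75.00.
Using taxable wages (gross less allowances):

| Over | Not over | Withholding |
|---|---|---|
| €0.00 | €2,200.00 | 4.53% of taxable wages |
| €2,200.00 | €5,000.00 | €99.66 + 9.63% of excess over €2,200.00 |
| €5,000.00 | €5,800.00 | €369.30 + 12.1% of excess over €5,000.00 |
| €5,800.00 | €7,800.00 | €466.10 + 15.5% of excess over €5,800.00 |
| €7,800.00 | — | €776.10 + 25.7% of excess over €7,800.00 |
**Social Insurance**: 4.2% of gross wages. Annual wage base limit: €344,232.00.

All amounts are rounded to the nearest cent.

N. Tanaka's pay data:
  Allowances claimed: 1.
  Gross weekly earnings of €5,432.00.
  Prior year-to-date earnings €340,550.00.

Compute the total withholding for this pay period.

€567.14

State Income Tax: taxable = €5,432.00 − 1×€75.00 = €5,357.00
  €369.30 + 12.1% × (€5,357.00 − €5,000.00) = €369.30 + 12.1% × €357.00 = €412.50
Social Insurance: cap €344,232.00 − YTD €340,550.00 = €3,682.00 subject; 4.2% × €3,682.00 = €154.64
Total: €412.50 + €154.64 = €567.14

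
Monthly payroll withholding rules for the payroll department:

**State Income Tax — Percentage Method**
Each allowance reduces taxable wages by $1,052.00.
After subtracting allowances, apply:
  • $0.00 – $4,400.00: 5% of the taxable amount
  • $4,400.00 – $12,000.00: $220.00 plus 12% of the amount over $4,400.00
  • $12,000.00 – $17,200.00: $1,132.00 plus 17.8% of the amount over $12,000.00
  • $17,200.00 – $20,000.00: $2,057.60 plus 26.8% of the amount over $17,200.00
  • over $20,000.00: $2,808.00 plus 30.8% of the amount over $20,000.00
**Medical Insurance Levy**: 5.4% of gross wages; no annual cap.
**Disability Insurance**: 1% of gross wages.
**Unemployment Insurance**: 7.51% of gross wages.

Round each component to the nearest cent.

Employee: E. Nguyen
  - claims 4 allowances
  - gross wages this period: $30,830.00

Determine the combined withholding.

$9,136.03

State Income Tax: taxable = $30,830.00 − 4×$1,052.00 = $26,622.00
  $2,808.00 + 30.8% × ($26,622.00 − $20,000.00) = $2,808.00 + 30.8% × $6,622.00 = $4,847.58
Medical Insurance Levy: 5.4% × $30,830.00 = $1,664.82
Disability Insurance: 1% × $30,830.00 = $308.30
Unemployment Insurance: 7.51% × $30,830.00 = $2,315.33
Total: $4,847.58 + $1,664.82 + $308.30 + $2,315.33 = $9,136.03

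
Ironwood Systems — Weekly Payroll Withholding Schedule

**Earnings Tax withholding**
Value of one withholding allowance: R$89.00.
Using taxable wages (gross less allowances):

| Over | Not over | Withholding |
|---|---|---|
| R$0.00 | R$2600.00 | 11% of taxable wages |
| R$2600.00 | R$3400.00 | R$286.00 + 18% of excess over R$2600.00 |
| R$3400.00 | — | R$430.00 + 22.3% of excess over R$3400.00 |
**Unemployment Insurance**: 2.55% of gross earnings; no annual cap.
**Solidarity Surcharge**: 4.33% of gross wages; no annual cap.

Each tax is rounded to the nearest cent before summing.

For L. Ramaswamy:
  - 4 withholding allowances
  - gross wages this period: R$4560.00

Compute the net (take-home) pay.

R$3636.98

Earnings Tax: taxable = R$4560.00 − 4×R$89.00 = R$4204.00
  R$430.00 + 22.3% × (R$4204.00 − R$3400.00) = R$430.00 + 22.3% × R$804.00 = R$609.29
Unemployment Insurance: 2.55% × R$4560.00 = R$116.28
Solidarity Surcharge: 4.33% × R$4560.00 = R$197.45
Total withheld: R$609.29 + R$116.28 + R$197.45 = R$923.02
Net pay: R$4560.00 − R$923.02 = R$3636.98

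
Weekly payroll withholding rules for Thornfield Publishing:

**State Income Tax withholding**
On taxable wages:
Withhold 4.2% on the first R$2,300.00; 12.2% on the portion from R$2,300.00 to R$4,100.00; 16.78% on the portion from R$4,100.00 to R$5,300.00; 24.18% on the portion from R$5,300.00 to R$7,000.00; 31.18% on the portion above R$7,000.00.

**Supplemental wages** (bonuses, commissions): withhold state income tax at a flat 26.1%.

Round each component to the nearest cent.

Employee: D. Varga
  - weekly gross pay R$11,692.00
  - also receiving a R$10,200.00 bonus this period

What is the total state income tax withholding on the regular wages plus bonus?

State Income Tax: taxable = R$11,692.00
  R$928.62 + 31.18% × (R$11,692.00 − R$7,000.00) = R$928.62 + 31.18% × R$4,692.00 = R$2,391.59
Supplemental (26.1% flat on bonus): 26.1% × R$10,200.00 = R$2,662.20
Total state income tax: R$2,391.59 + R$2,662.20 = R$5,053.79

R$5,053.79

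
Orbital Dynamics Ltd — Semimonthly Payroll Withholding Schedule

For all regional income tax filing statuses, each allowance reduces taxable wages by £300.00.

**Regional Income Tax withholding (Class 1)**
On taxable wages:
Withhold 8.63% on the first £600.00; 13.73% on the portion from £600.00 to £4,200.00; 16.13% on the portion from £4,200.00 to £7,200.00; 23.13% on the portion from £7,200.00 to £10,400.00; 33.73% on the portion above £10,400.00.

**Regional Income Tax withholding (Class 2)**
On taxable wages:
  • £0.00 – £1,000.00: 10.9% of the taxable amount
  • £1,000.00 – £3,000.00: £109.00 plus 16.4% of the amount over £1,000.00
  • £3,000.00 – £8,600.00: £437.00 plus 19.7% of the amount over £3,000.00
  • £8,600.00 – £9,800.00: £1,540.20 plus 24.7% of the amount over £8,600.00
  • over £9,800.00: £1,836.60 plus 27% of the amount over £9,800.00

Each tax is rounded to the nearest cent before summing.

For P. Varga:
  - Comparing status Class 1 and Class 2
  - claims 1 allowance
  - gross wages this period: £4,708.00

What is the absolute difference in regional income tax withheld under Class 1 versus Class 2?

£134.77

Regional Income Tax (Class 1): taxable = £4,708.00 − 1×£300.00 = £4,408.00
  £546.06 + 16.13% × (£4,408.00 − £4,200.00) = £546.06 + 16.13% × £208.00 = £579.61
Regional Income Tax (Class 2): taxable = £4,708.00 − 1×£300.00 = £4,408.00
  £437.00 + 19.7% × (£4,408.00 − £3,000.00) = £437.00 + 19.7% × £1,408.00 = £714.38
Difference: |£579.61 − £714.38| = £134.77 (higher under Class 2)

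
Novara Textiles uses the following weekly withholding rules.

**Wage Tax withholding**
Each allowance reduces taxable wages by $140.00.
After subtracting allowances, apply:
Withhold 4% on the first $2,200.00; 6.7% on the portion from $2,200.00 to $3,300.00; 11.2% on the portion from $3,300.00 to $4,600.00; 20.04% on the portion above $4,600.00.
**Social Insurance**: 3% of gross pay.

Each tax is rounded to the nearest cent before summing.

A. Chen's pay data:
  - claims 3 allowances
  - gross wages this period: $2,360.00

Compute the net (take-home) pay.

$2,211.60

Wage Tax: taxable = $2,360.00 − 3×$140.00 = $1,940.00
  4% × $1,940.00 = $77.60
Social Insurance: 3% × $2,360.00 = $70.80
Total withheld: $77.60 + $70.80 = $148.40
Net pay: $2,360.00 − $148.40 = $2,211.60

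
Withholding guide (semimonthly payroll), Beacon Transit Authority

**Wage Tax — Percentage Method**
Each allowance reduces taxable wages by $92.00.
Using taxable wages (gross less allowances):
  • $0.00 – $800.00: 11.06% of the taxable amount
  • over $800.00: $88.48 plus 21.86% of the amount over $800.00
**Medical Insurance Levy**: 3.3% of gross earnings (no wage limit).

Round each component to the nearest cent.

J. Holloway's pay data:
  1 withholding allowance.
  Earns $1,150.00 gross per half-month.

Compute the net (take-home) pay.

Wage Tax: taxable = $1,150.00 − 1×$92.00 = $1,058.00
  $88.48 + 21.86% × ($1,058.00 − $800.00) = $88.48 + 21.86% × $258.00 = $144.88
Medical Insurance Levy: 3.3% × $1,150.00 = $37.95
Total withheld: $144.88 + $37.95 = $182.83
Net pay: $1,150.00 − $182.83 = $967.17

$967.17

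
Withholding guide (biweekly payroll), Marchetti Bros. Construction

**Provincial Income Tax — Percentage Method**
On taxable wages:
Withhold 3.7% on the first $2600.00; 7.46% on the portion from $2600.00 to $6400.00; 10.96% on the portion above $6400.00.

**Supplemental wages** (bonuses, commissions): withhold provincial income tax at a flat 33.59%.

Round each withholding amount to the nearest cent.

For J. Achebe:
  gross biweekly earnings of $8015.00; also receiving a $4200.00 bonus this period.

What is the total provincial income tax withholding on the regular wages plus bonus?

Provincial Income Tax: taxable = $8015.00
  $379.68 + 10.96% × ($8015.00 − $6400.00) = $379.68 + 10.96% × $1615.00 = $556.68
Supplemental (33.59% flat on bonus): 33.59% × $4200.00 = $1410.78
Total provincial income tax: $556.68 + $1410.78 = $1967.46

$1967.46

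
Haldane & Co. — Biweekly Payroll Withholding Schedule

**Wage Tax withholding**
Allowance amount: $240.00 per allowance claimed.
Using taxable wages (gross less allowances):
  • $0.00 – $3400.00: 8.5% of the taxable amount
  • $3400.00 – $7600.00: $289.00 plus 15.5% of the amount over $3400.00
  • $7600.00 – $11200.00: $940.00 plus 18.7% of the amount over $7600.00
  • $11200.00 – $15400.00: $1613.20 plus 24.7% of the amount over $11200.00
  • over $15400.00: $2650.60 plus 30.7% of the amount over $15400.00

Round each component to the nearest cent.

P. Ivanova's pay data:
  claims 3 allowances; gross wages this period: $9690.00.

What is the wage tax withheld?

$1196.19

Wage Tax: taxable = $9690.00 − 3×$240.00 = $8970.00
  $940.00 + 18.7% × ($8970.00 − $7600.00) = $940.00 + 18.7% × $1370.00 = $1196.19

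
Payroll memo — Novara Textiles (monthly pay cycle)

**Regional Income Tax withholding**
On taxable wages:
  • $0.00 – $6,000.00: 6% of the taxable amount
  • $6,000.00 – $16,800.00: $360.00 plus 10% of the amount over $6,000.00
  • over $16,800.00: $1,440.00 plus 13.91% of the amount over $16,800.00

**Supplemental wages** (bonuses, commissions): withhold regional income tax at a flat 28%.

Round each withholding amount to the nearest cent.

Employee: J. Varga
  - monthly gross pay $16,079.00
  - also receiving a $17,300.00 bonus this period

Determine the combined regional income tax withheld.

$6,211.90

Regional Income Tax: taxable = $16,079.00
  $360.00 + 10% × ($16,079.00 − $6,000.00) = $360.00 + 10% × $10,079.00 = $1,367.90
Supplemental (28% flat on bonus): 28% × $17,300.00 = $4,844.00
Total regional income tax: $1,367.90 + $4,844.00 = $6,211.90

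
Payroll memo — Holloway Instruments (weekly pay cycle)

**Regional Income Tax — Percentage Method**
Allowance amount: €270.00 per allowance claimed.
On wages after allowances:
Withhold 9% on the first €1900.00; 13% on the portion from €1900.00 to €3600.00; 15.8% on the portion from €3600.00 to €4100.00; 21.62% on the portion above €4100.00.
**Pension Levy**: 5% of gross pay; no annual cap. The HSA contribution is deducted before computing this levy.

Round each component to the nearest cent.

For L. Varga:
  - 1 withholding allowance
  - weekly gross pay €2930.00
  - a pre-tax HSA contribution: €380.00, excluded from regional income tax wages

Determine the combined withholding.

€347.90

Regional Income Tax: taxable = €2930.00 − €380.00 − 1×€270.00 = €2280.00
  €171.00 + 13% × (€2280.00 − €1900.00) = €171.00 + 13% × €380.00 = €220.40
Pension Levy: 5% × €2550.00 = €127.50
Total: €220.40 + €127.50 = €347.90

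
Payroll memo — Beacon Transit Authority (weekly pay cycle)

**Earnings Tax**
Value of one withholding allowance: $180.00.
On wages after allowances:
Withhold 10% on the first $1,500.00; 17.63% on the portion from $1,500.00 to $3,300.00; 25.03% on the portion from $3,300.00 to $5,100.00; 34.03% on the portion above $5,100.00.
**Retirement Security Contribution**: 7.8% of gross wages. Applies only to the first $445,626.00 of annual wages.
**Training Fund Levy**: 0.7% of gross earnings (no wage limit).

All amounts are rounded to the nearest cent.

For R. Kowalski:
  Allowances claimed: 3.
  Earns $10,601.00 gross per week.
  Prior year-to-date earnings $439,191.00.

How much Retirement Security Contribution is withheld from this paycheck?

$501.93

Retirement Security Contribution: cap $445,626.00 − YTD $439,191.00 = $6,435.00 subject; 7.8% × $6,435.00 = $501.93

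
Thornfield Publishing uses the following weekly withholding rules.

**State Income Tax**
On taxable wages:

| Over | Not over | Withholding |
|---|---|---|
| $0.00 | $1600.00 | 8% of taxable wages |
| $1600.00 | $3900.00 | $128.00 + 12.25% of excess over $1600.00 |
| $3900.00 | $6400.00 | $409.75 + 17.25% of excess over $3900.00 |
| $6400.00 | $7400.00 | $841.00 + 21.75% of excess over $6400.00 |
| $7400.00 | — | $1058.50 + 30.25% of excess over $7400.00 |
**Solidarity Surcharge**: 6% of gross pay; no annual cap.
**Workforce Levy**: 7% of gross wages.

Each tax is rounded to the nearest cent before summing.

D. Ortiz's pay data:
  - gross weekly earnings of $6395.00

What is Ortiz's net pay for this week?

State Income Tax: taxable = $6395.00
  $409.75 + 17.25% × ($6395.00 − $3900.00) = $409.75 + 17.25% × $2495.00 = $840.14
Solidarity Surcharge: 6% × $6395.00 = $383.70
Workforce Levy: 7% × $6395.00 = $447.65
Total withheld: $840.14 + $383.70 + $447.65 = $1671.49
Net pay: $6395.00 − $1671.49 = $4723.51

$4723.51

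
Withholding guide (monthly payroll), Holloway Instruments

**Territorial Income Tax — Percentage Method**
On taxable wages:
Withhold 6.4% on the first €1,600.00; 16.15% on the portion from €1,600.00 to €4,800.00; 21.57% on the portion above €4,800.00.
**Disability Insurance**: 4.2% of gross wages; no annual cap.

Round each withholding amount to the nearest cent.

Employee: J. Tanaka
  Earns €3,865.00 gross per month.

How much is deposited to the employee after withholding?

Territorial Income Tax: taxable = €3,865.00
  €102.40 + 16.15% × (€3,865.00 − €1,600.00) = €102.40 + 16.15% × €2,265.00 = €468.20
Disability Insurance: 4.2% × €3,865.00 = €162.33
Total withheld: €468.20 + €162.33 = €630.53
Net pay: €3,865.00 − €630.53 = €3,234.47

€3,234.47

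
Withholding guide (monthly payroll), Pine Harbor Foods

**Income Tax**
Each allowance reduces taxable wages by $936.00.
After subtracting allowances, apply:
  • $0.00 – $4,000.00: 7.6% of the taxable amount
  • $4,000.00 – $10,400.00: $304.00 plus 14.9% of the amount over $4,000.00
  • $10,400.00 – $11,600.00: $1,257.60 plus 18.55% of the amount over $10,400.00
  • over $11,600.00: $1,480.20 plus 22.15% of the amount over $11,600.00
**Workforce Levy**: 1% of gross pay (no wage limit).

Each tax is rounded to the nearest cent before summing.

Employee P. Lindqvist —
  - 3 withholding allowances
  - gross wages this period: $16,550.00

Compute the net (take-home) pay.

Income Tax: taxable = $16,550.00 − 3×$936.00 = $13,742.00
  $1,480.20 + 22.15% × ($13,742.00 − $11,600.00) = $1,480.20 + 22.15% × $2,142.00 = $1,954.65
Workforce Levy: 1% × $16,550.00 = $165.50
Total withheld: $1,954.65 + $165.50 = $2,120.15
Net pay: $16,550.00 − $2,120.15 = $14,429.85

$14,429.85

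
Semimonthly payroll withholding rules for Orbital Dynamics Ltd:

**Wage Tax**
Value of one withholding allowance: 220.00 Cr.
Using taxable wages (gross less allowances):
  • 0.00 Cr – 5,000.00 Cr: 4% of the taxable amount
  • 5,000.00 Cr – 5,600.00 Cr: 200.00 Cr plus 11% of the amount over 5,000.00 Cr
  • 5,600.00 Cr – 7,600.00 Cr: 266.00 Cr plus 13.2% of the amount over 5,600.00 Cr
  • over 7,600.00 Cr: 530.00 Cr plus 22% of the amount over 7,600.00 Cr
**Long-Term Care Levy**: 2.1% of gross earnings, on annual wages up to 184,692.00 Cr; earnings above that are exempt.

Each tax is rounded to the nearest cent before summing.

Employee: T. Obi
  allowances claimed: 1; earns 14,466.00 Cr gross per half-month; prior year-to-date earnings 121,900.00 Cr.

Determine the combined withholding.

Wage Tax: taxable = 14,466.00 Cr − 1×220.00 Cr = 14,246.00 Cr
  530.00 Cr + 22% × (14,246.00 Cr − 7,600.00 Cr) = 530.00 Cr + 22% × 6,646.00 Cr = 1,992.12 Cr
Long-Term Care Levy: 2.1% × 14,466.00 Cr = 303.79 Cr
Total: 1,992.12 Cr + 303.79 Cr = 2,295.91 Cr

2,295.91 Cr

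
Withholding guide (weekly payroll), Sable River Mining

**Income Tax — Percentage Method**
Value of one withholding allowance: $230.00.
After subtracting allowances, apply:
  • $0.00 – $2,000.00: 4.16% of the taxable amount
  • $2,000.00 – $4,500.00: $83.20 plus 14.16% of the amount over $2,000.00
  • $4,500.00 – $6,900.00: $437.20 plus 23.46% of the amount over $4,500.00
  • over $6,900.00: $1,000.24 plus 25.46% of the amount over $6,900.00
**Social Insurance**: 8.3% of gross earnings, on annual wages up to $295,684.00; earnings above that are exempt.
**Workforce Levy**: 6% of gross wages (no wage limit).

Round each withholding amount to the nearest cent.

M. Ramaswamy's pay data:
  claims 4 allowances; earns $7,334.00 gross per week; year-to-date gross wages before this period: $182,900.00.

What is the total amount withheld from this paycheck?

Income Tax: taxable = $7,334.00 − 4×$230.00 = $6,414.00
  $437.20 + 23.46% × ($6,414.00 − $4,500.00) = $437.20 + 23.46% × $1,914.00 = $886.22
Social Insurance: 8.3% × $7,334.00 = $608.72
Workforce Levy: 6% × $7,334.00 = $440.04
Total: $886.22 + $608.72 + $440.04 = $1,934.98

$1,934.98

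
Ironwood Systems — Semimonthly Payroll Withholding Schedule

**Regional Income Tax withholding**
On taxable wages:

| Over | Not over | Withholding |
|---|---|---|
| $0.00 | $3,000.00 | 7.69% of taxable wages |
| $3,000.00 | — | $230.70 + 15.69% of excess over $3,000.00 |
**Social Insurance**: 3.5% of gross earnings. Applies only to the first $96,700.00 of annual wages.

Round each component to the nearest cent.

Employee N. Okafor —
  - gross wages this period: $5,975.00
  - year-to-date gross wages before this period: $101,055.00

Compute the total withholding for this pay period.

Regional Income Tax: taxable = $5,975.00
  $230.70 + 15.69% × ($5,975.00 − $3,000.00) = $230.70 + 15.69% × $2,975.00 = $697.48
Social Insurance: YTD $101,055.00 ≥ cap $96,700.00 → $0.00
Total: $697.48 + $0.00 = $697.48

$697.48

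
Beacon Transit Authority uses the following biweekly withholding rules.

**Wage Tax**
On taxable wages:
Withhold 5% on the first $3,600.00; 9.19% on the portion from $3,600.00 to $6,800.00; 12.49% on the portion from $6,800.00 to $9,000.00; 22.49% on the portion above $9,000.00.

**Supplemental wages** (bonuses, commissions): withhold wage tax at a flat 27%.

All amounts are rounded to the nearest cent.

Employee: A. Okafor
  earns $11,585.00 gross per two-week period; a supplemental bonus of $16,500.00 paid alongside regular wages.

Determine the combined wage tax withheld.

$5,785.23

Wage Tax: taxable = $11,585.00
  $748.86 + 22.49% × ($11,585.00 − $9,000.00) = $748.86 + 22.49% × $2,585.00 = $1,330.23
Supplemental (27% flat on bonus): 27% × $16,500.00 = $4,455.00
Total wage tax: $1,330.23 + $4,455.00 = $5,785.23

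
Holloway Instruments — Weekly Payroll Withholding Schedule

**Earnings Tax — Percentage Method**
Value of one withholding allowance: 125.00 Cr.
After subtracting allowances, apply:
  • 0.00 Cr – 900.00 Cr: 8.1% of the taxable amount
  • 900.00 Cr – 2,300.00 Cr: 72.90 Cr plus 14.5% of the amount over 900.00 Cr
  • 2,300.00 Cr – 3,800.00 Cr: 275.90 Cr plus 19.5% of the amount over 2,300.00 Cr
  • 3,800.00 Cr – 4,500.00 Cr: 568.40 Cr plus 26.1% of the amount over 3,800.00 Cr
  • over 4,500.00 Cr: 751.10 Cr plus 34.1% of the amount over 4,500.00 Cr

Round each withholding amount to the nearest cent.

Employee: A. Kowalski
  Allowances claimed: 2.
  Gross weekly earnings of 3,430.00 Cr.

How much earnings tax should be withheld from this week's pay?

Earnings Tax: taxable = 3,430.00 Cr − 2×125.00 Cr = 3,180.00 Cr
  275.90 Cr + 19.5% × (3,180.00 Cr − 2,300.00 Cr) = 275.90 Cr + 19.5% × 880.00 Cr = 447.50 Cr

447.50 Cr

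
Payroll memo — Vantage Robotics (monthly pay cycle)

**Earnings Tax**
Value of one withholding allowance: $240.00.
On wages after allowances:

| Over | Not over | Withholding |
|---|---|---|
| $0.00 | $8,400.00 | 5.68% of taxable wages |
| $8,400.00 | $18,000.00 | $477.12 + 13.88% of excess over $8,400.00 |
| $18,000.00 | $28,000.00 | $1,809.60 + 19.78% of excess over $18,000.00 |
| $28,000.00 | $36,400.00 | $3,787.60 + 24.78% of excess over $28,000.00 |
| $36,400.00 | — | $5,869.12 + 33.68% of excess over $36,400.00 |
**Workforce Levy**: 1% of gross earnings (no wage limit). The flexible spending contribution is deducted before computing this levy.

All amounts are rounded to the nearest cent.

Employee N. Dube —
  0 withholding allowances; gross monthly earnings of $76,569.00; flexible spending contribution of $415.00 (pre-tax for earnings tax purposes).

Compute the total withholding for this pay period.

$20,019.81

Earnings Tax: taxable = $76,569.00 − $415.00 = $76,154.00
  $5,869.12 + 33.68% × ($76,154.00 − $36,400.00) = $5,869.12 + 33.68% × $39,754.00 = $19,258.27
Workforce Levy: 1% × $76,154.00 = $761.54
Total: $19,258.27 + $761.54 = $20,019.81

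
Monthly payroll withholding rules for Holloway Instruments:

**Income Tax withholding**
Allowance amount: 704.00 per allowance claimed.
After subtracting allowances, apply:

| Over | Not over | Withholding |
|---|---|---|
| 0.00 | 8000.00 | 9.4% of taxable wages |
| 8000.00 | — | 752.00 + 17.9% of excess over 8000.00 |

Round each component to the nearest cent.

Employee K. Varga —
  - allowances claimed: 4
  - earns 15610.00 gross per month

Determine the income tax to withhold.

1610.13

Income Tax: taxable = 15610.00 − 4×704.00 = 12794.00
  752.00 + 17.9% × (12794.00 − 8000.00) = 752.00 + 17.9% × 4794.00 = 1610.13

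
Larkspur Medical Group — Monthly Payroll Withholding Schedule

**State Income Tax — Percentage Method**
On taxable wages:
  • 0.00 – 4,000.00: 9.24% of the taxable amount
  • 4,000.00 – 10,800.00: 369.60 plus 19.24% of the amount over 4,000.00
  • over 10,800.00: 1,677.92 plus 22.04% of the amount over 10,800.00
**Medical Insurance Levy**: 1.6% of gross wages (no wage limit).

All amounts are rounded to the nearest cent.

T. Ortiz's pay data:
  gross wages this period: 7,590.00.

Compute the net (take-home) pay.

State Income Tax: taxable = 7,590.00
  369.60 + 19.24% × (7,590.00 − 4,000.00) = 369.60 + 19.24% × 3,590.00 = 1,060.32
Medical Insurance Levy: 1.6% × 7,590.00 = 121.44
Total withheld: 1,060.32 + 121.44 = 1,181.76
Net pay: 7,590.00 − 1,181.76 = 6,408.24

6,408.24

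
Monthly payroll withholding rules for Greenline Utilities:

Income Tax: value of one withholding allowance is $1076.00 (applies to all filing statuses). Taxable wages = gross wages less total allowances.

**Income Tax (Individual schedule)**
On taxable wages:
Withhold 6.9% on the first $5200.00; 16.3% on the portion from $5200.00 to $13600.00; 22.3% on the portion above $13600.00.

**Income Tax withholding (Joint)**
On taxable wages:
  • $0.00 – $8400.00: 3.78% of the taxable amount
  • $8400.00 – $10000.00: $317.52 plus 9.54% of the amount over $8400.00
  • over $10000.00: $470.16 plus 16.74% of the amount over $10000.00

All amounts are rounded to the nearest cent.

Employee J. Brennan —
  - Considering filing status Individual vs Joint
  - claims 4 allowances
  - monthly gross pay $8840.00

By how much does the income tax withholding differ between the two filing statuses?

Income Tax (Individual): taxable = $8840.00 − 4×$1076.00 = $4536.00
  6.9% × $4536.00 = $312.98
Income Tax (Joint): taxable = $8840.00 − 4×$1076.00 = $4536.00
  3.78% × $4536.00 = $171.46
Difference: |$312.98 − $171.46| = $141.52 (higher under Individual)

$141.52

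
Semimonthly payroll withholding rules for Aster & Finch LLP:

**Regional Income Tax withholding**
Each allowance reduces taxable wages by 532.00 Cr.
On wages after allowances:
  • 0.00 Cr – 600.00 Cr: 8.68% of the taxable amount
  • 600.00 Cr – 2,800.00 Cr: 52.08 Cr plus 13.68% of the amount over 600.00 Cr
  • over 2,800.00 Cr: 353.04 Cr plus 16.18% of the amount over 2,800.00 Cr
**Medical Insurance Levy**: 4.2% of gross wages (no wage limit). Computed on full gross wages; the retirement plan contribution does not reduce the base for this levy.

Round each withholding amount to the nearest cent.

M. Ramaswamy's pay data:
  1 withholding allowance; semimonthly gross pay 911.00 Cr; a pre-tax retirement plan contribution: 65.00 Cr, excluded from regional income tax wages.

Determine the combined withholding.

Regional Income Tax: taxable = 911.00 Cr − 65.00 Cr − 1×532.00 Cr = 314.00 Cr
  8.68% × 314.00 Cr = 27.26 Cr
Medical Insurance Levy: 4.2% × 911.00 Cr = 38.26 Cr
Total: 27.26 Cr + 38.26 Cr = 65.52 Cr

65.52 Cr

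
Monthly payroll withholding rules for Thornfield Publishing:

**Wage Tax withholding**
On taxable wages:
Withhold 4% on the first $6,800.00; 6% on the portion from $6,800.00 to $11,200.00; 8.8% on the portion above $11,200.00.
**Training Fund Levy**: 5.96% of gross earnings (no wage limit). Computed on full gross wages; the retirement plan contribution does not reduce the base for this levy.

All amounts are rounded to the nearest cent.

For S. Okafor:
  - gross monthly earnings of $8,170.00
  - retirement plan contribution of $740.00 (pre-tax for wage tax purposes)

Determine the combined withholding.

$796.73

Wage Tax: taxable = $8,170.00 − $740.00 = $7,430.00
  $272.00 + 6% × ($7,430.00 − $6,800.00) = $272.00 + 6% × $630.00 = $309.80
Training Fund Levy: 5.96% × $8,170.00 = $486.93
Total: $309.80 + $486.93 = $796.73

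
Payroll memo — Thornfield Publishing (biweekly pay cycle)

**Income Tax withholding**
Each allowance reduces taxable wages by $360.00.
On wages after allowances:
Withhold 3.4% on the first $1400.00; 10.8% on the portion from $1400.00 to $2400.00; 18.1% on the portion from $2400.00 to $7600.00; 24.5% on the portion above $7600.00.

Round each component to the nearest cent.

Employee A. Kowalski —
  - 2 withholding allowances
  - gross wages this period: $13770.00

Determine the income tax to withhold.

Income Tax: taxable = $13770.00 − 2×$360.00 = $13050.00
  $1096.80 + 24.5% × ($13050.00 − $7600.00) = $1096.80 + 24.5% × $5450.00 = $2432.05

$2432.05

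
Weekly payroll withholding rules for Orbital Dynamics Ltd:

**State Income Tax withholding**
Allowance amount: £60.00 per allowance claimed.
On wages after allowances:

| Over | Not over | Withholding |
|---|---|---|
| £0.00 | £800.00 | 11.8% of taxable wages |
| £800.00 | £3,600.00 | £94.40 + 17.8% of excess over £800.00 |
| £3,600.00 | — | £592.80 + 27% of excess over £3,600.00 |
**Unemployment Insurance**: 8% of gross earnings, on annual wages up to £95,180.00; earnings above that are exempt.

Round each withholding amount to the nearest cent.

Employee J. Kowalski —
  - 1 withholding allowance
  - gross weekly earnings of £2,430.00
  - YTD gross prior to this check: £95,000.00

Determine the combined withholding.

State Income Tax: taxable = £2,430.00 − 1×£60.00 = £2,370.00
  £94.40 + 17.8% × (£2,370.00 − £800.00) = £94.40 + 17.8% × £1,570.00 = £373.86
Unemployment Insurance: cap £95,180.00 − YTD £95,000.00 = £180.00 subject; 8% × £180.00 = £14.40
Total: £373.86 + £14.40 = £388.26

£388.26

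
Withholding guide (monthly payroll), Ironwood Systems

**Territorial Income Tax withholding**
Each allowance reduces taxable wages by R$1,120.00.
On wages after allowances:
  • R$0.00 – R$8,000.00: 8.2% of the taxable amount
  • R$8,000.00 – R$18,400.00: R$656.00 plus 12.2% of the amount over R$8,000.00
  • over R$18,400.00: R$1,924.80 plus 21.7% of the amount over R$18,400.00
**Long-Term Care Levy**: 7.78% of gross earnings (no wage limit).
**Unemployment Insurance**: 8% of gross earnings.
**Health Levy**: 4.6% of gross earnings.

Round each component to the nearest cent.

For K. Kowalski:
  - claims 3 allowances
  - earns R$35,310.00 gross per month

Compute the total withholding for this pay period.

Territorial Income Tax: taxable = R$35,310.00 − 3×R$1,120.00 = R$31,950.00
  R$1,924.80 + 21.7% × (R$31,950.00 − R$18,400.00) = R$1,924.80 + 21.7% × R$13,550.00 = R$4,865.15
Long-Term Care Levy: 7.78% × R$35,310.00 = R$2,747.12
Unemployment Insurance: 8% × R$35,310.00 = R$2,824.80
Health Levy: 4.6% × R$35,310.00 = R$1,624.26
Total: R$4,865.15 + R$2,747.12 + R$2,824.80 + R$1,624.26 = R$12,061.33

R$12,061.33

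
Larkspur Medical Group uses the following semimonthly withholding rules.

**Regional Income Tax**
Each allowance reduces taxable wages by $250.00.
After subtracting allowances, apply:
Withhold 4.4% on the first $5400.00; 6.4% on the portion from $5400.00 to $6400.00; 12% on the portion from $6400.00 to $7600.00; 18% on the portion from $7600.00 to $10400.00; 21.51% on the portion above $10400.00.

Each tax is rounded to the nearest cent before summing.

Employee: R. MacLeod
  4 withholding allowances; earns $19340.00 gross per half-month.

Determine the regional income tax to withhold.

$2657.49

Regional Income Tax: taxable = $19340.00 − 4×$250.00 = $18340.00
  $949.60 + 21.51% × ($18340.00 − $10400.00) = $949.60 + 21.51% × $7940.00 = $2657.49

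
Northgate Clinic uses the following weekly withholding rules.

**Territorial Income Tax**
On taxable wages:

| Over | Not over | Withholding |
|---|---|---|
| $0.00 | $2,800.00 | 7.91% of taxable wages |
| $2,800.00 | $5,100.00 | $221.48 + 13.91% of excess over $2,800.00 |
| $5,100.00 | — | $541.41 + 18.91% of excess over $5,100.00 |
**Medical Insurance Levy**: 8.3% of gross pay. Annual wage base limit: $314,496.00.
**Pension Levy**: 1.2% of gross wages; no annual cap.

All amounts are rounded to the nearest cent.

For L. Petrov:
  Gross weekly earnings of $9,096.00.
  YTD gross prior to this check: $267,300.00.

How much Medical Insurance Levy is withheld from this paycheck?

Medical Insurance Levy: 8.3% × $9,096.00 = $754.97

$754.97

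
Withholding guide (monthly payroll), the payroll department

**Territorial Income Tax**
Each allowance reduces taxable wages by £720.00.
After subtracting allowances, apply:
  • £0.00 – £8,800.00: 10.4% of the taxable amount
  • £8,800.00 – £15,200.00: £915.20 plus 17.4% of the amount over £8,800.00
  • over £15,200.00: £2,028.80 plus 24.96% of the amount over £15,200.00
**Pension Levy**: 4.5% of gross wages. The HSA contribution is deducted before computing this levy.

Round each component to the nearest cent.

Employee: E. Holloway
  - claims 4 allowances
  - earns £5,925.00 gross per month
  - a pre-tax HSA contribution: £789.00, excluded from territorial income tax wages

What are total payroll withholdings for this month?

£465.74

Territorial Income Tax: taxable = £5,925.00 − £789.00 − 4×£720.00 = £2,256.00
  10.4% × £2,256.00 = £234.62
Pension Levy: 4.5% × £5,136.00 = £231.12
Total: £234.62 + £231.12 = £465.74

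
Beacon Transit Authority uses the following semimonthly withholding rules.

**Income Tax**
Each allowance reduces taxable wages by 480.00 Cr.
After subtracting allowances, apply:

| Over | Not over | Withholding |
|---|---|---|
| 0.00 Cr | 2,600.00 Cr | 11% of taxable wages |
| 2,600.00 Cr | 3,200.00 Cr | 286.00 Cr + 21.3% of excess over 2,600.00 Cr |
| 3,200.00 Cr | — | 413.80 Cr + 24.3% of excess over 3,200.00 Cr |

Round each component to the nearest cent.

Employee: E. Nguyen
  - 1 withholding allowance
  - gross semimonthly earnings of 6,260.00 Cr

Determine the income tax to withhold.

1,040.74 Cr

Income Tax: taxable = 6,260.00 Cr − 1×480.00 Cr = 5,780.00 Cr
  413.80 Cr + 24.3% × (5,780.00 Cr − 3,200.00 Cr) = 413.80 Cr + 24.3% × 2,580.00 Cr = 1,040.74 Cr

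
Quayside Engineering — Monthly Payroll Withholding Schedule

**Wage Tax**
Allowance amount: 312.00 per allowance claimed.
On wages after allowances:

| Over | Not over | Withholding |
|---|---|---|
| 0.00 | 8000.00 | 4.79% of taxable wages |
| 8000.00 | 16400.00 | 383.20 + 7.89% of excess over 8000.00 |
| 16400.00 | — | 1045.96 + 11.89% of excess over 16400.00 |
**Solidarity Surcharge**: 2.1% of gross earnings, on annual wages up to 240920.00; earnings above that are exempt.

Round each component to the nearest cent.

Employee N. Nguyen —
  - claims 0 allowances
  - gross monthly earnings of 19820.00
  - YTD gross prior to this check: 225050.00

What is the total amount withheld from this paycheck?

1785.87

Wage Tax: taxable = 19820.00
  1045.96 + 11.89% × (19820.00 − 16400.00) = 1045.96 + 11.89% × 3420.00 = 1452.60
Solidarity Surcharge: cap 240920.00 − YTD 225050.00 = 15870.00 subject; 2.1% × 15870.00 = 333.27
Total: 1452.60 + 333.27 = 1785.87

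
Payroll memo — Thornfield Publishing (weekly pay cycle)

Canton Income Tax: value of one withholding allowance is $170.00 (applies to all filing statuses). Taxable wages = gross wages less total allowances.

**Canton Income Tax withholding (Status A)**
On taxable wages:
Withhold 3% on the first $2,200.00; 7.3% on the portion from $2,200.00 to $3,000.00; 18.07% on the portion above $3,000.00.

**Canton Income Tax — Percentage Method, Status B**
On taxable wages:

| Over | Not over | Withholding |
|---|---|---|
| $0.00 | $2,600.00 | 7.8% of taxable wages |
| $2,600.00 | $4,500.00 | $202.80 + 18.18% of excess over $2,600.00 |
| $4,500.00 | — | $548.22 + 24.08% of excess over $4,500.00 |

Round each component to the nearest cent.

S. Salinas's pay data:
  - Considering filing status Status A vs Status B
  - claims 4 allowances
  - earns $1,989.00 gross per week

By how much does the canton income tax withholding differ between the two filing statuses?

$62.83

Canton Income Tax (Status A): taxable = $1,989.00 − 4×$170.00 = $1,309.00
  3% × $1,309.00 = $39.27
Canton Income Tax (Status B): taxable = $1,989.00 − 4×$170.00 = $1,309.00
  7.8% × $1,309.00 = $102.10
Difference: |$39.27 − $102.10| = $62.83 (higher under Status B)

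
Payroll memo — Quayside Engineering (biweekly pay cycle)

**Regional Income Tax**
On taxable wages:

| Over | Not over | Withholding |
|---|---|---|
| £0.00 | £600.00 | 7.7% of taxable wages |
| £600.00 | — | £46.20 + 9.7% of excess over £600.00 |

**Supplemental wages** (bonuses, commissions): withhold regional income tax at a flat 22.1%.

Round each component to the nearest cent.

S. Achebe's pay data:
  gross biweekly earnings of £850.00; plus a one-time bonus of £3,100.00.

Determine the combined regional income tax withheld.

Regional Income Tax: taxable = £850.00
  £46.20 + 9.7% × (£850.00 − £600.00) = £46.20 + 9.7% × £250.00 = £70.45
Supplemental (22.1% flat on bonus): 22.1% × £3,100.00 = £685.10
Total regional income tax: £70.45 + £685.10 = £755.55

£755.55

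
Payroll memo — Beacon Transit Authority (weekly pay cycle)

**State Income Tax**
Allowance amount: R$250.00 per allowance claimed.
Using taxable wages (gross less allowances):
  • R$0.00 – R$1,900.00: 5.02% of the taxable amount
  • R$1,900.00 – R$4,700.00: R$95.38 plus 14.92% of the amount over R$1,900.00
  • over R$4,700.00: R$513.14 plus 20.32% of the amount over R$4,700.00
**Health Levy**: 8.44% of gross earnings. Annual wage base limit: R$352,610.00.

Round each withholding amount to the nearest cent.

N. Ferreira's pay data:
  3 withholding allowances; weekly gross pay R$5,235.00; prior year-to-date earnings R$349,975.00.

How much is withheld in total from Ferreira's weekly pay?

R$703.45

State Income Tax: taxable = R$5,235.00 − 3×R$250.00 = R$4,485.00
  R$95.38 + 14.92% × (R$4,485.00 − R$1,900.00) = R$95.38 + 14.92% × R$2,585.00 = R$481.06
Health Levy: cap R$352,610.00 − YTD R$349,975.00 = R$2,635.00 subject; 8.44% × R$2,635.00 = R$222.39
Total: R$481.06 + R$222.39 = R$703.45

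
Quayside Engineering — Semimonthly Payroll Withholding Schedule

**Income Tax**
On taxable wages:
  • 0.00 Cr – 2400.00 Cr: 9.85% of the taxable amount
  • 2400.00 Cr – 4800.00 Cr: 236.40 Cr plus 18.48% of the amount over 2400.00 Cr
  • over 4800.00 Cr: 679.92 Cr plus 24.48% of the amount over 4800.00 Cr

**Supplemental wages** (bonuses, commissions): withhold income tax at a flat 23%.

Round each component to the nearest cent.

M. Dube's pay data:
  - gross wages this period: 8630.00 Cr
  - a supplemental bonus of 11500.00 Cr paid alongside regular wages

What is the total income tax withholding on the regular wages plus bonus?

4262.50 Cr

Income Tax: taxable = 8630.00 Cr
  679.92 Cr + 24.48% × (8630.00 Cr − 4800.00 Cr) = 679.92 Cr + 24.48% × 3830.00 Cr = 1617.50 Cr
Supplemental (23% flat on bonus): 23% × 11500.00 Cr = 2645.00 Cr
Total income tax: 1617.50 Cr + 2645.00 Cr = 4262.50 Cr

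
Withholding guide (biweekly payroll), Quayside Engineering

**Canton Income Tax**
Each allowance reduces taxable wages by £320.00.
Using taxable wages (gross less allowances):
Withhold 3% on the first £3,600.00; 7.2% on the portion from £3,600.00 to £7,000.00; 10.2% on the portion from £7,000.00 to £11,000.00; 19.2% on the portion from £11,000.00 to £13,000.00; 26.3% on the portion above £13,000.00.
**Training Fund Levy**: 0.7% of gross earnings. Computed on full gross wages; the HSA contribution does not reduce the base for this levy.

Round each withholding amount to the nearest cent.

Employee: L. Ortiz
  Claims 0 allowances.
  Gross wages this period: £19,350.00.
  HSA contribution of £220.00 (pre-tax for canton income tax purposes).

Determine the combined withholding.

£2,892.44

Canton Income Tax: taxable = £19,350.00 − £220.00 = £19,130.00
  £1,144.80 + 26.3% × (£19,130.00 − £13,000.00) = £1,144.80 + 26.3% × £6,130.00 = £2,756.99
Training Fund Levy: 0.7% × £19,350.00 = £135.45
Total: £2,756.99 + £135.45 = £2,892.44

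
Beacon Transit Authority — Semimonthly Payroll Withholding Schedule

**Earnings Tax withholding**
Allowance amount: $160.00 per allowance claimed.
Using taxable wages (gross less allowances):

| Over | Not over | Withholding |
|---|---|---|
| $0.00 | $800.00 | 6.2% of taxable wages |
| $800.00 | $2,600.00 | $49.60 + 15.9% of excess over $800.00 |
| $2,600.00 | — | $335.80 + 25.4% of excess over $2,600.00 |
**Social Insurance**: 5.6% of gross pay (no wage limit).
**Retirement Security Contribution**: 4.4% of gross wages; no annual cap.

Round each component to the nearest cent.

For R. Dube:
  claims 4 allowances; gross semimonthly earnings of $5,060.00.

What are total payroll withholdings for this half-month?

Earnings Tax: taxable = $5,060.00 − 4×$160.00 = $4,420.00
  $335.80 + 25.4% × ($4,420.00 − $2,600.00) = $335.80 + 25.4% × $1,820.00 = $798.08
Social Insurance: 5.6% × $5,060.00 = $283.36
Retirement Security Contribution: 4.4% × $5,060.00 = $222.64
Total: $798.08 + $283.36 + $222.64 = $1,304.08

$1,304.08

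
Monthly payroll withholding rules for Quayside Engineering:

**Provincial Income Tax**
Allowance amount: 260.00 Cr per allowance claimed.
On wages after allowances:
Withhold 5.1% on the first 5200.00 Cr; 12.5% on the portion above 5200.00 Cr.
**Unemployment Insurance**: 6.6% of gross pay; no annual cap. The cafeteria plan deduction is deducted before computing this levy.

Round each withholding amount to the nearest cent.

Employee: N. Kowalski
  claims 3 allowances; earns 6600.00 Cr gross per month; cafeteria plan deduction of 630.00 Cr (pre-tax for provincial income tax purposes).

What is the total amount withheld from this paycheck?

Provincial Income Tax: taxable = 6600.00 Cr − 630.00 Cr − 3×260.00 Cr = 5190.00 Cr
  5.1% × 5190.00 Cr = 264.69 Cr
Unemployment Insurance: 6.6% × 5970.00 Cr = 394.02 Cr
Total: 264.69 Cr + 394.02 Cr = 658.71 Cr

658.71 Cr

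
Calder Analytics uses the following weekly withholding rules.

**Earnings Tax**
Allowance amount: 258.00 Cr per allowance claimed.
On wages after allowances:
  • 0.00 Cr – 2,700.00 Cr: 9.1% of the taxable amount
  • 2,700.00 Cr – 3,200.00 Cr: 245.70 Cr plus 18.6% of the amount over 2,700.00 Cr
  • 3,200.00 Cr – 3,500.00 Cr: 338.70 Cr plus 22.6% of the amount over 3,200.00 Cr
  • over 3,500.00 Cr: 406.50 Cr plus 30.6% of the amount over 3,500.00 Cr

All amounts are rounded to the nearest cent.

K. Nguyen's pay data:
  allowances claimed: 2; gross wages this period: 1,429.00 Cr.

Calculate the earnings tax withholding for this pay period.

Earnings Tax: taxable = 1,429.00 Cr − 2×258.00 Cr = 913.00 Cr
  9.1% × 913.00 Cr = 83.08 Cr

83.08 Cr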